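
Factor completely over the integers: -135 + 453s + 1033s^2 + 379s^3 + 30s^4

(5s - 1)(6s + 5)(s + 3)(s + 9)

Testing divisors of the constant over divisors of the leading coefficient, s = -3 is a root, so (s + 3) divides it; the quotient is 30s^3 + 289s^2 + 166s - 45.
Next, s = 1/5 is a root, so (5s - 1) is a factor; dividing leaves 6s^2 + 59s + 45.
The remaining quadratic factors as (s + 9)(6s + 5).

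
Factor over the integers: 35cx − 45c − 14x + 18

Group as (35cx − 45c) + (−14x + 18) = 5c(7x − 9) − 2(7x − 9).
Both groups share the factor (7x − 9).

(5c − 2)(7x − 9)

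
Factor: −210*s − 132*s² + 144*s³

Pull out the common factor 6*s, then factor the remaining trinomial.

6*s*(4*s − 7)*(6*s + 5)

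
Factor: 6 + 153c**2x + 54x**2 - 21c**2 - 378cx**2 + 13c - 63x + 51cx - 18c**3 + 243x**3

Group: 3c(-6c**2 + 45cx - 11c - 81x**2 + 36x - 3) + (-3x - 2)(-6c**2 + 45cx - 11c - 81x**2 + 36x - 3); both groups contain (-6c**2 + 45cx - 11c - 81x**2 + 36x - 3), so (3c - 3x - 2) is a factor with cofactor -6c**2 + 45cx - 11c - 81x**2 + 36x - 3.
The cofactor groups again: -6c**2 + 45cx - 11c - 81x**2 + 36x - 3 = -3c(2c - 9x + 3) + (9x - 1)(2c - 9x + 3); both groups contain (2c - 9x + 3), giving -(3c - 9x + 1)(2c - 9x + 3).

-(2c - 9x + 3)(3c - 3x - 2)(3c - 9x + 1)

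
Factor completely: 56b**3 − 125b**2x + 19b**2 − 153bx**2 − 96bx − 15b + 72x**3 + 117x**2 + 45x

(7b + 8x + 5)(8b − 3x − 3)(b − 3x)

Group: 7b(8b**2 − 27bx − 3b + 9x**2 + 9x) + (8x + 5)(8b**2 − 27bx − 3b + 9x**2 + 9x); both groups contain (8b**2 − 27bx − 3b + 9x**2 + 9x), so (7b + 8x + 5) is a factor with cofactor 8b**2 − 27bx − 3b + 9x**2 + 9x.
The cofactor groups again: 8b**2 − 27bx − 3b + 9x**2 + 9x = b(8b − 3x − 3) − 3x(8b − 3x − 3); both groups contain (8b − 3x − 3), giving (b − 3x)(8b − 3x − 3).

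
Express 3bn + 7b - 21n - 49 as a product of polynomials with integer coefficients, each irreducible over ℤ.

(3n + 7)(b - 7)

Group as (3bn + 7b) + (-21n - 49) = b(3n + 7) - 7(3n + 7).
Both groups share the factor (3n + 7).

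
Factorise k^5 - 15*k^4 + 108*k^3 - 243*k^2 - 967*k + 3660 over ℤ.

(k + 3)*(k - 4)*(k - 5)*(k^2 - 9*k + 61)

Trying the rational-root candidates, k = 4 is a root, giving the factor (k - 4) and quotient k^4 - 11*k^3 + 64*k^2 + 13*k - 915.
Continuing, k = -3 is a root, so (k + 3) is a factor; dividing leaves k^3 - 14*k^2 + 106*k - 305.
Continuing, k = 5 is a root, so (k - 5) divides it; the quotient is k^2 - 9*k + 61.
The quadratic k^2 - 9*k + 61 has discriminant -163 < 0 and is irreducible over ℤ.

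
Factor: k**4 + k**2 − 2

(k + 1)(k − 1)(k**2 + 2)

Substitute u = k**2 to get a quadratic in u, then factor.
k**2 − 1 is a difference of squares.
k**2 + 2 is irreducible over ℤ (always positive, so no real roots).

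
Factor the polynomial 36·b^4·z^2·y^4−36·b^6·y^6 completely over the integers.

Every term has a factor of 36·b^4·y^4; factoring it out leaves −b^2·y^2+z^2.
Recognize a difference of squares with the parts z and b·y.

−36·b^4·y^4·(b·y+z)·(b·y−z)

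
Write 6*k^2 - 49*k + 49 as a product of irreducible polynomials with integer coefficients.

Need a pair with product 6·49 = 294 and sum -49: that's -7 and -42.
Split the middle term: 6*k^2 - 7*k - 42*k + 49 = k*(6*k - 7) - 7*(6*k - 7).

(6*k - 7)*(k - 7)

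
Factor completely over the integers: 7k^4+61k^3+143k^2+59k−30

(7k−2)(k+1)(k+3)(k+5)

By the rational root theorem, k = −3 is a root, so (k+3) divides it; the quotient is 7k^3+40k^2+23k−10.
Then k = −1 is a root, so (k+1) divides it; the quotient is 7k^2+33k−10.
The remaining quadratic factors as (k+5)(7k−2).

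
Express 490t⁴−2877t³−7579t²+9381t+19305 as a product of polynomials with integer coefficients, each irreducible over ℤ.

By the rational root theorem, t = −11/7 is a root, so (7t+11) divides it; the quotient is 70t³−521t²−264t+1755.
Then t = −13/7 is a root, so (7t+13) divides it; the quotient is 10t²−93t+135.
The remaining quadratic factors as (5t−9)(2t−15).

(2t−15)(5t−9)(7t+11)(7t+13)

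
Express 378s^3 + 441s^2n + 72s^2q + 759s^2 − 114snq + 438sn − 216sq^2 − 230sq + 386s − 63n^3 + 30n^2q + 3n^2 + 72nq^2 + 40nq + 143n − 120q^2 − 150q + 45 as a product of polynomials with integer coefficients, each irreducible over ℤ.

(9s − 3n + 5)(6s + 3n − 4q + 1)(7s + 7n + 6q + 9)

Group: 6s(63s^2 + 42sn + 54sq + 116s − 21n^2 − 18nq + 8n + 30q + 45) + (3n − 4q + 1)(63s^2 + 42sn + 54sq + 116s − 21n^2 − 18nq + 8n + 30q + 45); both groups contain (63s^2 + 42sn + 54sq + 116s − 21n^2 − 18nq + 8n + 30q + 45), so (6s + 3n − 4q + 1) is a factor with cofactor 63s^2 + 42sn + 54sq + 116s − 21n^2 − 18nq + 8n + 30q + 45.
The cofactor groups again: 63s^2 + 42sn + 54sq + 116s − 21n^2 − 18nq + 8n + 30q + 45 = 7s(9s − 3n + 5) + (7n + 6q + 9)(9s − 3n + 5); both groups contain (9s − 3n + 5), giving (7s + 7n + 6q + 9)(9s − 3n + 5).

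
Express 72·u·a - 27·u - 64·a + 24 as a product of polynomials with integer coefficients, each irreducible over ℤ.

Group as (72·u·a - 27·u) + (-64·a + 24) = 9·u·(8·a - 3) - 8·(8·a - 3).
Both groups share the factor (8·a - 3).

(8·a - 3)·(9·u - 8)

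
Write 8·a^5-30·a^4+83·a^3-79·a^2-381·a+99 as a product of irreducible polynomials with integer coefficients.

(2·a+3)·(4·a-1)·(a-3)·(a^2-2·a+11)

Trying the rational-root candidates, a = 1/4 is a root, so (4·a-1) divides it; the quotient is 2·a^4-7·a^3+19·a^2-15·a-99.
Next, a = 3 is a root, giving the factor (a-3) and quotient 2·a^3-a^2+16·a+33.
Continuing, a = -3/2 is a root, so (2·a+3) divides it; the quotient is a^2-2·a+11.
The quadratic a^2-2·a+11 has discriminant -40 < 0 and is irreducible over ℤ.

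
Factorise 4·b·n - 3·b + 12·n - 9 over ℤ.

Group as (4·b·n - 3·b) + (12·n - 9) = b·(4·n - 3) + 3·(4·n - 3).
Both groups share the factor (4·n - 3).

(4·n - 3)·(b + 3)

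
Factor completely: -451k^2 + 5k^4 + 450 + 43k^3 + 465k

Testing divisors of the constant over divisors of the leading coefficient, k = 2 is a root, giving the factor (k - 2) and quotient 5k^3 + 53k^2 - 345k - 225.
Next, k = -15 is a root, giving the factor (k + 15) and quotient 5k^2 - 22k - 15.
The remaining quadratic factors as (k - 5)(5k + 3).

(5k + 3)(k + 15)(k - 2)(k - 5)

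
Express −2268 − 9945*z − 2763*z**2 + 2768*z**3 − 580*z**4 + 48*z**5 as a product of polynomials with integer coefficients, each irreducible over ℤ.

Trying the rational-root candidates, z = −7/6 is a root, so (6*z + 7) is a factor; dividing leaves 8*z**4 − 106*z**3 + 585*z**2 − 1143*z − 324.
Next, z = 9/2 is a root, so (2*z − 9) divides it; the quotient is 4*z**3 − 35*z**2 + 135*z + 36.
Next, z = −1/4 is a root, so (4*z + 1) is a factor; dividing leaves z**2 − 9*z + 36.
The quadratic z**2 − 9*z + 36 has discriminant −63 < 0 and is irreducible over ℤ.

(2*z − 9)*(4*z + 1)*(6*z + 7)*(z**2 − 9*z + 36)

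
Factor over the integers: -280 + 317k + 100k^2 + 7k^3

Testing divisors of the constant over divisors of the leading coefficient, k = 5/7 is a root, so (7k - 5) divides it; the quotient is k^2 + 15k + 56.
The remaining quadratic factors as (k + 7)(k + 8).

(7k - 5)(k + 7)(k + 8)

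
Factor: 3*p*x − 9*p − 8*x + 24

(3*p − 8)*(x − 3)

Group as (3*p*x − 9*p) + (−8*x + 24) = 3*p*(x − 3) − 8*(x − 3).
Both groups share the factor (x − 3).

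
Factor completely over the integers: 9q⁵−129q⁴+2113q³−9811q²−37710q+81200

(3q+10)(3q−5)(q−8)(q²−8q+203)

Testing divisors of the constant over divisors of the leading coefficient, q = 8 is a root, so (q−8) is a factor; dividing leaves 9q⁴−57q³+1657q²+3445q−10150.
Next, q = −10/3 is a root, giving the factor (3q+10) and quotient 3q³−29q²+649q−1015.
Next, q = 5/3 is a root, so (3q−5) divides it; the quotient is q²−8q+203.
The quadratic q²−8q+203 has discriminant −748 < 0 and is irreducible over ℤ.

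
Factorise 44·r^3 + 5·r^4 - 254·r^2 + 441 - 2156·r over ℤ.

Testing divisors of the constant over divisors of the leading coefficient, r = -7 is a root, so (r + 7) is a factor; dividing leaves 5·r^3 + 9·r^2 - 317·r + 63.
Then r = 7 is a root, so (r - 7) divides it; the quotient is 5·r^2 + 44·r - 9.
The remaining quadratic factors as (r + 9)(5·r - 1).

(5·r - 1)·(r + 7)·(r + 9)·(r - 7)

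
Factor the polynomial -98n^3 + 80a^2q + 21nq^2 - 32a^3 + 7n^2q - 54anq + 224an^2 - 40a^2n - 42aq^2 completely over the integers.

-(2a - n)(4a + 14n - 7q)(4a - 7n - 3q)

Group: 4a(-8a^2 + 18an + 6aq - 7n^2 - 3nq) + (14n - 7q)(-8a^2 + 18an + 6aq - 7n^2 - 3nq); both groups contain (-8a^2 + 18an + 6aq - 7n^2 - 3nq), so (4a + 14n - 7q) is a factor with cofactor -8a^2 + 18an + 6aq - 7n^2 - 3nq.
The cofactor groups again: -8a^2 + 18an + 6aq - 7n^2 - 3nq = -4a(2a - n) + (7n + 3q)(2a - n); both groups contain (2a - n), giving -(4a - 7n - 3q)(2a - n).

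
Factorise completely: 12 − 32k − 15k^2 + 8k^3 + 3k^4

(3k − 1)(k + 2)(k + 3)(k − 2)

Trying the rational-root candidates, k = −3 is a root, so (k + 3) is a factor; dividing leaves 3k^3 − k^2 − 12k + 4.
Continuing, k = 1/3 is a root, so (3k − 1) divides it; the quotient is k^2 − 4.
The remaining quadratic factors as (k − 2)(k + 2).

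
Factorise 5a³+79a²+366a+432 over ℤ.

By the rational root theorem, a = −9/5 is a root, giving the factor (5a+9) and quotient a²+14a+48.
The remaining quadratic factors as (a+8)(a+6).

(5a+9)(a+6)(a+8)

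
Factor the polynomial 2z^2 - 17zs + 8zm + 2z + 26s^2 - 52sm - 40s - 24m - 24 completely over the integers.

(2z - 13s - 6)(z - 2s + 4m + 4)

Group: 2z(z - 2s + 4m + 4) + (-13s - 6)(z - 2s + 4m + 4); both groups contain (z - 2s + 4m + 4).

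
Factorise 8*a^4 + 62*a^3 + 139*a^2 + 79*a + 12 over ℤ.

(2*a + 1)*(4*a + 1)*(a + 3)*(a + 4)

By the rational root theorem, a = -1/2 is a root, so (2*a + 1) is a factor; dividing leaves 4*a^3 + 29*a^2 + 55*a + 12.
Then a = -3 is a root, giving the factor (a + 3) and quotient 4*a^2 + 17*a + 4.
The remaining quadratic factors as (a + 4)(4*a + 1).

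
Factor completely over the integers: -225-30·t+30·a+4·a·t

Group as (4·a·t+30·a) + (-30·t-225) = 2·a·(2·t+15) - 15·(2·t+15).
Both groups share the factor (2·t+15).

(2·a-15)·(2·t+15)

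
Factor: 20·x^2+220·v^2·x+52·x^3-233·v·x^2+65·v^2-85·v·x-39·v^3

-(13·v-4·x)·(3·v-13·x-5)·(v-x)

Group: 13·v·(-3·v^2+16·v·x+5·v-13·x^2-5·x) - 4·x·(-3·v^2+16·v·x+5·v-13·x^2-5·x); both groups contain (-3·v^2+16·v·x+5·v-13·x^2-5·x), so (13·v-4·x) is a factor with cofactor -3·v^2+16·v·x+5·v-13·x^2-5·x.
The cofactor groups again: -3·v^2+16·v·x+5·v-13·x^2-5·x = -v·(3·v-13·x-5) + x·(3·v-13·x-5); both groups contain (3·v-13·x-5), giving -(v-x)·(3·v-13·x-5).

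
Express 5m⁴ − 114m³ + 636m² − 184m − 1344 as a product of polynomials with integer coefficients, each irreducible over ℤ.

(5m + 6)(m − 14)(m − 2)(m − 8)

Among the possible rational roots, m = 8 is a root, so (m − 8) divides it; the quotient is 5m³ − 74m² + 44m + 168.
Continuing, m = 2 is a root, giving the factor (m − 2) and quotient 5m² − 64m − 84.
The remaining quadratic factors as (m − 14)(5m + 6).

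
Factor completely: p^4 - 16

Substitute u = p^2 to get a quadratic in u, then factor.
p^2 - 4 is a difference of squares.
p^2 + 4 is irreducible over ℤ (sum of squares).

(p + 2)·(p - 2)·(p^2 + 4)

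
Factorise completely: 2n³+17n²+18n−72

(2n−3)(n+4)(n+6)

By the rational root theorem, n = 3/2 is a root, so (2n−3) divides it; the quotient is n²+10n+24.
The remaining quadratic factors as (n+6)(n+4).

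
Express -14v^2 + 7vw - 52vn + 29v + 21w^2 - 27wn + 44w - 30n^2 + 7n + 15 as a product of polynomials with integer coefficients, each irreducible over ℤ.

Group: -7v(2v - 3w + 6n - 5) + (-7w - 5n - 3)(2v - 3w + 6n - 5); both groups contain (2v - 3w + 6n - 5).

-(7v + 7w + 5n + 3)(2v - 3w + 6n - 5)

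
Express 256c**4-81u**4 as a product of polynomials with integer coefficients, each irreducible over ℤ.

(4c+3u)(4c-3u)(16c**2+9u**2)

(4c)⁴ − (3u)⁴ = ((4c)² − (3u)²)((4c)² + (3u)²); the first factor splits again, the second (16c**2+9u**2) is irreducible.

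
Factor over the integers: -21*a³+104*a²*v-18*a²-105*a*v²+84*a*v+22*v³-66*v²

-(3*a-11*v)*(7*a-2*v+6)*(a-v)

Group: a*(-21*a²+83*a*v-18*a-22*v²+66*v) - v*(-21*a²+83*a*v-18*a-22*v²+66*v); both groups contain (-21*a²+83*a*v-18*a-22*v²+66*v), so (a-v) is a factor with cofactor -21*a²+83*a*v-18*a-22*v²+66*v.
The cofactor groups again: -21*a²+83*a*v-18*a-22*v²+66*v = -3*a*(7*a-2*v+6) + 11*v*(7*a-2*v+6); both groups contain (7*a-2*v+6), giving -(3*a-11*v)*(7*a-2*v+6).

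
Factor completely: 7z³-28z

7z(z+2)(z-2)

Every term has a factor of 7z. Then z²-4 = (z)² − (2)².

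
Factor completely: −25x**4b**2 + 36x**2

−x**2(5xb + 6)(5xb − 6)

Factor out x**2 first: what remains is −25x**2b**2 + 36.
Recognize a difference of squares with the parts 6 and 5xb.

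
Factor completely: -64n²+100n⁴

4n²(5n+4)(5n-4)

Every term has a factor of 4n². Then 25n²-16 = (5n)² − (4)².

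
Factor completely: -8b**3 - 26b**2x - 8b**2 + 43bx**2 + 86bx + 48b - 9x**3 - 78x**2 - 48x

Group: 4b(-2b**2 - 7bx - 6b + 9x**2 + 6x) + (-x - 8)(-2b**2 - 7bx - 6b + 9x**2 + 6x); both groups contain (-2b**2 - 7bx - 6b + 9x**2 + 6x), so (4b - x - 8) is a factor with cofactor -2b**2 - 7bx - 6b + 9x**2 + 6x.
The cofactor groups again: -2b**2 - 7bx - 6b + 9x**2 + 6x = -2b(b - x) + (-9x - 6)(b - x); both groups contain (b - x), giving -(2b + 9x + 6)(b - x).

-(2b + 9x + 6)(4b - x - 8)(b - x)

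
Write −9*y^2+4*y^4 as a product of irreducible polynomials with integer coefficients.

y^2*(2*y+3)*(2*y−3)

Every term has a factor of y^2; factoring it out leaves 4*y^2−9.
Recognize a difference of squares with the parts 2*y and 3.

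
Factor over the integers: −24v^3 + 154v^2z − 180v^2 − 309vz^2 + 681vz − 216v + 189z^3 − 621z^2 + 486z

Group: v(−24v^2 + 82vz − 36v − 63z^2 + 81z) + (−3z + 6)(−24v^2 + 82vz − 36v − 63z^2 + 81z); both groups contain (−24v^2 + 82vz − 36v − 63z^2 + 81z), so (v − 3z + 6) is a factor with cofactor −24v^2 + 82vz − 36v − 63z^2 + 81z.
The cofactor groups again: −24v^2 + 82vz − 36v − 63z^2 + 81z = −6v(4v − 9z) + (7z − 9)(4v − 9z); both groups contain (4v − 9z), giving −(6v − 7z + 9)(4v − 9z).

−(4v − 9z)(6v − 7z + 9)(v − 3z + 6)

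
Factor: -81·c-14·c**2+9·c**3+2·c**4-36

(2·c+1)·(c+3)·(c+4)·(c-3)

Testing divisors of the constant over divisors of the leading coefficient, c = -4 is a root, so (c+4) is a factor; dividing leaves 2·c**3+c**2-18·c-9.
Continuing, c = 3 is a root, so (c-3) is a factor; dividing leaves 2·c**2+7·c+3.
The remaining quadratic factors as (c+3)(2·c+1).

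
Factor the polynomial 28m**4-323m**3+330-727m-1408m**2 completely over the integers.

Trying the rational-root candidates, m = 15 is a root, giving the factor (m-15) and quotient 28m**3+97m**2+47m-22.
Then m = -11/4 is a root, so (4m+11) divides it; the quotient is 7m**2+5m-2.
The remaining quadratic factors as (7m-2)(m+1).

(4m+11)(7m-2)(m+1)(m-15)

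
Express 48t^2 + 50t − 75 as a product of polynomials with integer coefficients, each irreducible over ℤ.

(6t − 5)(8t + 15)

Need a pair with product 48·(−75) = −3600 and sum 50: that's −40 and 90.
Split the middle term: 48t^2 − 40t + 90t − 75 = 8t(6t − 5) + 15(6t − 5).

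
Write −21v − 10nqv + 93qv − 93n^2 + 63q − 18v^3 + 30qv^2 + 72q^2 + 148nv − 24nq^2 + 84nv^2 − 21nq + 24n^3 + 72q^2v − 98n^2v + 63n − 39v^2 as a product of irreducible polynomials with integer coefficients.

Group: 8n(3n^2 + 3nq − 10nv − 9n − 9qv − 9q + 3v^2 + 3v) + (−8q − 6v − 7)(3n^2 + 3nq − 10nv − 9n − 9qv − 9q + 3v^2 + 3v); both groups contain (3n^2 + 3nq − 10nv − 9n − 9qv − 9q + 3v^2 + 3v), so (8n − 8q − 6v − 7) is a factor with cofactor 3n^2 + 3nq − 10nv − 9n − 9qv − 9q + 3v^2 + 3v.
The cofactor groups again: 3n^2 + 3nq − 10nv − 9n − 9qv − 9q + 3v^2 + 3v = 3n(n − 3v − 3) + (3q − v)(n − 3v − 3); both groups contain (n − 3v − 3), giving (3n + 3q − v)(n − 3v − 3).

(3n + 3q − v)(8n − 8q − 6v − 7)(n − 3v − 3)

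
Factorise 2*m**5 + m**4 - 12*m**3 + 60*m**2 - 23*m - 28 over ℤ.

Among the possible rational roots, m = -4 is a root, so (m + 4) divides it; the quotient is 2*m**4 - 7*m**3 + 16*m**2 - 4*m - 7.
Next, m = -1/2 is a root, so (2*m + 1) is a factor; dividing leaves m**3 - 4*m**2 + 10*m - 7.
Continuing, m = 1 is a root, giving the factor (m - 1) and quotient m**2 - 3*m + 7.
The quadratic m**2 - 3*m + 7 has discriminant -19 < 0 and is irreducible over ℤ.

(2*m + 1)*(m + 4)*(m - 1)*(m**2 - 3*m + 7)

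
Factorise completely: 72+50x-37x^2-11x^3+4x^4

By the rational root theorem, x = -1 is a root, so (x+1) is a factor; dividing leaves 4x^3-15x^2-22x+72.
Then x = 4 is a root, so (x-4) divides it; the quotient is 4x^2+x-18.
The remaining quadratic factors as (4x+9)(x-2).

(4x+9)(x+1)(x-2)(x-4)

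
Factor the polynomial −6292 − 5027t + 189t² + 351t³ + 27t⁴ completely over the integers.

(3t + 13)(3t + 4)(3t − 11)(t + 11)

By the rational root theorem, t = −13/3 is a root, so (3t + 13) is a factor; dividing leaves 9t³ + 78t² − 275t − 484.
Continuing, t = −11 is a root, giving the factor (t + 11) and quotient 9t² − 21t − 44.
The remaining quadratic factors as (3t + 4)(3t − 11).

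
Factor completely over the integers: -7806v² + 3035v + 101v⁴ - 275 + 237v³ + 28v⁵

(4v - 1)(7v - 1)(v - 5)(v² + 9v + 55)

By the rational root theorem, v = 1/4 is a root, so (4v - 1) divides it; the quotient is 7v⁴ + 27v³ + 66v² - 1935v + 275.
Next, v = 5 is a root, so (v - 5) is a factor; dividing leaves 7v³ + 62v² + 376v - 55.
Next, v = 1/7 is a root, so (7v - 1) divides it; the quotient is v² + 9v + 55.
The quadratic v² + 9v + 55 has discriminant -139 < 0 and is irreducible over ℤ.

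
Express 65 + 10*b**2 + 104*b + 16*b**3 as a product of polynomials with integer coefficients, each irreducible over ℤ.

Group as (16*b**3 + 104*b) + (10*b**2 + 65) = 8*b*(2*b**2 + 13) + 5*(2*b**2 + 13).
Both groups share the factor (2*b**2 + 13).

(8*b + 5)*(2*b**2 + 13)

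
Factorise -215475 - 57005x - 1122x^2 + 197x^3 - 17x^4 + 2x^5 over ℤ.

(2x + 13)(x + 5)(x - 15)(x^2 - 5x + 221)

Trying the rational-root candidates, x = -5 is a root, so (x + 5) is a factor; dividing leaves 2x^4 - 27x^3 + 332x^2 - 2782x - 43095.
Next, x = 15 is a root, giving the factor (x - 15) and quotient 2x^3 + 3x^2 + 377x + 2873.
Next, x = -13/2 is a root, giving the factor (2x + 13) and quotient x^2 - 5x + 221.
The quadratic x^2 - 5x + 221 has discriminant -859 < 0 and is irreducible over ℤ.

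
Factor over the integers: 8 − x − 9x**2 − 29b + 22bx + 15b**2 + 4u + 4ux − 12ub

−(4u − 5b − 9x + 8)(3b − x − 1)

Group: −3b(4u − 5b − 9x + 8) + (x + 1)(4u − 5b − 9x + 8); both groups contain (4u − 5b − 9x + 8).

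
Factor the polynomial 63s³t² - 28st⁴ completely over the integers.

Every term has a factor of 7st². Then 9s² - 4t² = (3s)² − (2t)².

7st²(3s + 2t)(3s - 2t)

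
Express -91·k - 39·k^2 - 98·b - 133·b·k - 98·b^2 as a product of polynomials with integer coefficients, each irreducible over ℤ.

Group: -7·b·(14·b + 13·k) + (-3·k - 7)·(14·b + 13·k); both groups contain (14·b + 13·k).

-(14·b + 13·k)·(7·b + 3·k + 7)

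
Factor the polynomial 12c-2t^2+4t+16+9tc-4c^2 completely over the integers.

Group: -2t(t-4c-4) + (c-4)(t-4c-4); both groups contain (t-4c-4).

-(t-4c-4)(2t-c+4)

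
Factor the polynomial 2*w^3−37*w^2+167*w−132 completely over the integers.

(2*w−11)*(w−1)*(w−12)

Among the possible rational roots, w = 1 is a root, so (w−1) divides it; the quotient is 2*w^2−35*w+132.
The remaining quadratic factors as (2*w−11)(w−12).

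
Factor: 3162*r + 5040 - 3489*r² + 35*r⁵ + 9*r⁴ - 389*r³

Among the possible rational roots, r = 8/5 is a root, so (5*r - 8) is a factor; dividing leaves 7*r⁴ + 13*r³ - 57*r² - 789*r - 630.
Continuing, r = 5 is a root, so (r - 5) is a factor; dividing leaves 7*r³ + 48*r² + 183*r + 126.
Then r = -6/7 is a root, so (7*r + 6) divides it; the quotient is r² + 6*r + 21.
The quadratic r² + 6*r + 21 has discriminant -48 < 0 and is irreducible over ℤ.

(5*r - 8)*(7*r + 6)*(r - 5)*(r² + 6*r + 21)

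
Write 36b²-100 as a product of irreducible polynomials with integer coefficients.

Pull out the common factor 4; 9b²-25 is a difference of squares.

4(3b+5)(3b-5)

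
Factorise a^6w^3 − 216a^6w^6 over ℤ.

−a^6w^3(6w − 1)(36w^2 + 6w + 1)

Pull out the common factor a^6w^3, leaving −216w^3 + 1.
Recognize a difference of cubes with the parts 1 and 6w.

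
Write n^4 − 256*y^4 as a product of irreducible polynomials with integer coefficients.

Difference of squares twice: with A = n and B = 4*y, A⁴ − B⁴ = (A² − B²)(A² + B²), and A² − B² factors again.

(n + 4*y)*(n − 4*y)*(n^2 + 16*y^2)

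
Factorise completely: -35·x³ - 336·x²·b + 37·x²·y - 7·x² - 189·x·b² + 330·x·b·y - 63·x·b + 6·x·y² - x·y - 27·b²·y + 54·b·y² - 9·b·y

-(5·x + 3·b - 6·y + 1)·(7·x + y)·(x + 9·b)

Group: 5·x·(-7·x² - 63·x·b - x·y - 9·b·y) + (3·b - 6·y + 1)·(-7·x² - 63·x·b - x·y - 9·b·y); both groups contain (-7·x² - 63·x·b - x·y - 9·b·y), so (5·x + 3·b - 6·y + 1) is a factor with cofactor -7·x² - 63·x·b - x·y - 9·b·y.
The cofactor groups again: -7·x² - 63·x·b - x·y - 9·b·y = -7·x·(x + 9·b) - y·(x + 9·b); both groups contain (x + 9·b), giving -(7·x + y)·(x + 9·b).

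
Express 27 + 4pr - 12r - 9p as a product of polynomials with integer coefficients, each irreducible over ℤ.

Group as (4pr - 9p) + (-12r + 27) = p(4r - 9) - 3(4r - 9).
Both groups share the factor (4r - 9).

(4r - 9)(p - 3)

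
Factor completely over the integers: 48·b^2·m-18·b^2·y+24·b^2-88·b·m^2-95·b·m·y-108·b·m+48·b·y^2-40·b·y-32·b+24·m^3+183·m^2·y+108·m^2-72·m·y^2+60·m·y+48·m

Group: 3·b·(16·b·m-6·b·y+8·b-24·m^2+9·m·y-12·m) + (-m-8·y-4)·(16·b·m-6·b·y+8·b-24·m^2+9·m·y-12·m); both groups contain (16·b·m-6·b·y+8·b-24·m^2+9·m·y-12·m), so (3·b-m-8·y-4) is a factor with cofactor 16·b·m-6·b·y+8·b-24·m^2+9·m·y-12·m.
The cofactor groups again: 16·b·m-6·b·y+8·b-24·m^2+9·m·y-12·m = 8·m·(2·b-3·m) + (-3·y+4)·(2·b-3·m); both groups contain (2·b-3·m), giving (8·m-3·y+4)·(2·b-3·m).

(2·b-3·m)·(3·b-m-8·y-4)·(8·m-3·y+4)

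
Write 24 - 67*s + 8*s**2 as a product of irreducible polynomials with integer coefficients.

Need a pair with product 8·24 = 192 and sum -67: that's -64 and -3.
Split the middle term: 8*s**2 - 64*s - 3*s + 24 = 8*s*(s - 8) - 3*(s - 8).

(8*s - 3)*(s - 8)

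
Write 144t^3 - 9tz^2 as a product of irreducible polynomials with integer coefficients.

Factor out 9t, leaving 16t^2 - z^2, which is a difference of two squares.

9t(4t + z)(4t - z)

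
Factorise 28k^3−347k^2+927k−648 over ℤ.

(4k−9)(7k−8)(k−9)

Testing divisors of the constant over divisors of the leading coefficient, k = 8/7 is a root, so (7k−8) is a factor; dividing leaves 4k^2−45k+81.
The remaining quadratic factors as (4k−9)(k−9).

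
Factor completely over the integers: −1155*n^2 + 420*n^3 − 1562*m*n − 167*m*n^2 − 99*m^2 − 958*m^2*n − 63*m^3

Group: 9*m*(−7*m^2 − 101*m*n − 11*m + 60*n^2 − 165*n) + 7*n*(−7*m^2 − 101*m*n − 11*m + 60*n^2 − 165*n); both groups contain (−7*m^2 − 101*m*n − 11*m + 60*n^2 − 165*n), so (9*m + 7*n) is a factor with cofactor −7*m^2 − 101*m*n − 11*m + 60*n^2 − 165*n.
The cofactor groups again: −7*m^2 − 101*m*n − 11*m + 60*n^2 − 165*n = −m*(7*m − 4*n + 11) − 15*n*(7*m − 4*n + 11); both groups contain (7*m − 4*n + 11), giving −(m + 15*n)*(7*m − 4*n + 11).

−(7*m − 4*n + 11)*(9*m + 7*n)*(m + 15*n)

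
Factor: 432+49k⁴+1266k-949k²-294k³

Among the possible rational roots, k = 9/7 is a root, so (7k-9) is a factor; dividing leaves 7k³-33k²-178k-48.
Next, k = 8 is a root, so (k-8) divides it; the quotient is 7k²+23k+6.
The remaining quadratic factors as (k+3)(7k+2).

(7k+2)(7k-9)(k+3)(k-8)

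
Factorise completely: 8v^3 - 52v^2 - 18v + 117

Group as (8v^3 - 18v) + (-52v^2 + 117) = 2v(4v^2 - 9) - 13(4v^2 - 9).
Both groups share the factor (4v^2 - 9).

(2v + 3)(2v - 13)(2v - 3)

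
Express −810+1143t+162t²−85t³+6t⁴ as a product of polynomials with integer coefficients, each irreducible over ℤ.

(2t−15)(3t−2)(t+3)(t−9)

Trying the rational-root candidates, t = 15/2 is a root, giving the factor (2t−15) and quotient 3t³−20t²−69t+54.
Next, t = 2/3 is a root, so (3t−2) is a factor; dividing leaves t²−6t−27.
The remaining quadratic factors as (t−9)(t+3).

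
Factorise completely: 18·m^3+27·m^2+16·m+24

(2·m+3)·(9·m^2+8)

Group as (18·m^3+16·m) + (27·m^2+24) = 2·m·(9·m^2+8) + 3·(9·m^2+8).
Both groups share the factor (9·m^2+8).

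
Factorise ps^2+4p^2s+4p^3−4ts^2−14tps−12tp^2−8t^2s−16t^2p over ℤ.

Group: 2t(−8tp−4ts+2p^2+ps) + (2p+s)(−8tp−4ts+2p^2+ps); both groups contain (−8tp−4ts+2p^2+ps), so (2t+2p+s) is a factor with cofactor −8tp−4ts+2p^2+ps.
The cofactor groups again: −8tp−4ts+2p^2+ps = −2p(4t−p) − s(4t−p); both groups contain (4t−p), giving −(2p+s)(4t−p).

−(4t−p)(2p+s)(2t+2p+s)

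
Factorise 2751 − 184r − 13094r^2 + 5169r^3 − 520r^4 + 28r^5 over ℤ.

(2r − 1)(2r − 7)(7r + 3)(r^2 − 15r + 131)

Among the possible rational roots, r = 7/2 is a root, so (2r − 7) is a factor; dividing leaves 14r^4 − 211r^3 + 1846r^2 − 86r − 393.
Then r = 1/2 is a root, so (2r − 1) divides it; the quotient is 7r^3 − 102r^2 + 872r + 393.
Then r = −3/7 is a root, so (7r + 3) is a factor; dividing leaves r^2 − 15r + 131.
The quadratic r^2 − 15r + 131 has discriminant −299 < 0 and is irreducible over ℤ.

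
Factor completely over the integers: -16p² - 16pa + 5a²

Group: -4p(4p + 5a) + a(4p + 5a); both groups contain (4p + 5a).

-(4p - a)(4p + 5a)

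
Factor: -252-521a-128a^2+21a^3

(3a+7)(7a+4)(a-9)

By the rational root theorem, a = 9 is a root, giving the factor (a-9) and quotient 21a^2+61a+28.
The remaining quadratic factors as (3a+7)(7a+4).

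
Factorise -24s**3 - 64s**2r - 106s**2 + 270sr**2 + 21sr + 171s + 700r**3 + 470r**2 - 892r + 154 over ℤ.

Group: 2s(-12s**2 + 10sr + 13s + 100r**2 - 90r + 14) + (7r + 11)(-12s**2 + 10sr + 13s + 100r**2 - 90r + 14); both groups contain (-12s**2 + 10sr + 13s + 100r**2 - 90r + 14), so (2s + 7r + 11) is a factor with cofactor -12s**2 + 10sr + 13s + 100r**2 - 90r + 14.
The cofactor groups again: -12s**2 + 10sr + 13s + 100r**2 - 90r + 14 = -3s(4s + 10r - 7) + (10r - 2)(4s + 10r - 7); both groups contain (4s + 10r - 7), giving -(3s - 10r + 2)(4s + 10r - 7).

-(3s - 10r + 2)(4s + 10r - 7)(2s + 7r + 11)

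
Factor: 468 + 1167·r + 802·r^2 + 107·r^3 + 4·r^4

Testing divisors of the constant over divisors of the leading coefficient, r = -12 is a root, so (r + 12) divides it; the quotient is 4·r^3 + 59·r^2 + 94·r + 39.
Continuing, r = -1 is a root, so (r + 1) divides it; the quotient is 4·r^2 + 55·r + 39.
The remaining quadratic factors as (4·r + 3)(r + 13).

(4·r + 3)·(r + 1)·(r + 12)·(r + 13)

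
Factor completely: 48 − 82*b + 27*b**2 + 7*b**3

Trying the rational-root candidates, b = 8/7 is a root, so (7*b − 8) is a factor; dividing leaves b**2 + 5*b − 6.
The remaining quadratic factors as (b + 6)(b − 1).

(7*b − 8)*(b + 6)*(b − 1)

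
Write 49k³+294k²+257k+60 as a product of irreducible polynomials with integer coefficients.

(7k+3)(7k+4)(k+5)

Trying the rational-root candidates, k = -5 is a root, so (k+5) divides it; the quotient is 49k²+49k+12.
The remaining quadratic factors as (7k+4)(7k+3).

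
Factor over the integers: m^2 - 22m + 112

Two integers with product 112 and sum -22 are -8 and -14.

(m - 14)(m - 8)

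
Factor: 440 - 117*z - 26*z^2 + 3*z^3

(3*z - 8)*(z + 5)*(z - 11)

Testing divisors of the constant over divisors of the leading coefficient, z = 11 is a root, so (z - 11) divides it; the quotient is 3*z^2 + 7*z - 40.
The remaining quadratic factors as (z + 5)(3*z - 8).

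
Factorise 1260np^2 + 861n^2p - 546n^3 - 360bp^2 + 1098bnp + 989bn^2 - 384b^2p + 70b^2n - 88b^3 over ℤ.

Group: 11b(-8b^2 + 2bn - 24bp + 91n^2 + 84np) + (-6n + 15p)(-8b^2 + 2bn - 24bp + 91n^2 + 84np); both groups contain (-8b^2 + 2bn - 24bp + 91n^2 + 84np), so (11b - 6n + 15p) is a factor with cofactor -8b^2 + 2bn - 24bp + 91n^2 + 84np.
The cofactor groups again: -8b^2 + 2bn - 24bp + 91n^2 + 84np = -4b(2b - 7n) + (-13n - 12p)(2b - 7n); both groups contain (2b - 7n), giving -(4b + 13n + 12p)(2b - 7n).

-(11b - 6n + 15p)(2b - 7n)(4b + 13n + 12p)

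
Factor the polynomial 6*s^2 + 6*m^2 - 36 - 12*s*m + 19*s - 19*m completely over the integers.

Group: 2*s*(3*s - 3*m - 4) + (-2*m + 9)*(3*s - 3*m - 4); both groups contain (3*s - 3*m - 4).

(2*s - 2*m + 9)*(3*s - 3*m - 4)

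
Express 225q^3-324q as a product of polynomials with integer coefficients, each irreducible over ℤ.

9q(5q+6)(5q-6)

Every term has a factor of 9q. Then 25q^2-36 = (5q)² − (6)².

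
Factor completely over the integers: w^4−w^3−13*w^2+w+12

(w+1)*(w+3)*(w−1)*(w−4)

By the rational root theorem, w = 1 is a root, so (w−1) divides it; the quotient is w^3−13*w−12.
Then w = −1 is a root, so (w+1) is a factor; dividing leaves w^2−w−12.
The remaining quadratic factors as (w+3)(w−4).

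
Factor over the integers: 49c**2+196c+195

Need a pair with product 49·195 = 9555 and sum 196: that's 105 and 91.
Split the middle term: 49c**2+105c + 91c+195 = 7c(7c+15) + 13(7c+15).

(7c+13)(7c+15)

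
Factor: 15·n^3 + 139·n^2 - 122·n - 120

(3·n - 4)·(5·n + 3)·(n + 10)

Testing divisors of the constant over divisors of the leading coefficient, n = -10 is a root, so (n + 10) divides it; the quotient is 15·n^2 - 11·n - 12.
The remaining quadratic factors as (5·n + 3)(3·n - 4).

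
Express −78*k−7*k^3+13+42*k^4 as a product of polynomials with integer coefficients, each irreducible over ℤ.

Group as (42*k^4−78*k) + (−7*k^3+13) = 6*k*(7*k^3−13) − (7*k^3−13).
Both groups share the factor (7*k^3−13).

(6*k−1)*(7*k^3−13)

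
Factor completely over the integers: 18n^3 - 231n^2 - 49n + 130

(3n - 2)(6n + 5)(n - 13)

Trying the rational-root candidates, n = 13 is a root, giving the factor (n - 13) and quotient 18n^2 + 3n - 10.
The remaining quadratic factors as (6n + 5)(3n - 2).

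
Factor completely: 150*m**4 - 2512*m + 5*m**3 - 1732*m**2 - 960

Testing divisors of the constant over divisors of the leading coefficient, m = -4/5 is a root, so (5*m + 4) divides it; the quotient is 30*m**3 - 23*m**2 - 328*m - 240.
Continuing, m = -5/6 is a root, so (6*m + 5) divides it; the quotient is 5*m**2 - 8*m - 48.
The remaining quadratic factors as (m - 4)(5*m + 12).

(5*m + 12)*(5*m + 4)*(6*m + 5)*(m - 4)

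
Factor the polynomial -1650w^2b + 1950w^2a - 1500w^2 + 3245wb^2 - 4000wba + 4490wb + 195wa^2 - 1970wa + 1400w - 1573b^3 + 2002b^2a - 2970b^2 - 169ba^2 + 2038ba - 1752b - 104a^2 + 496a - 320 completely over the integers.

Group: 11b(-150w^2 + 295wb - 15wa + 140w - 143b^2 + 13ba - 140b + 8a - 32) + (-13a + 10)(-150w^2 + 295wb - 15wa + 140w - 143b^2 + 13ba - 140b + 8a - 32); both groups contain (-150w^2 + 295wb - 15wa + 140w - 143b^2 + 13ba - 140b + 8a - 32), so (11b - 13a + 10) is a factor with cofactor -150w^2 + 295wb - 15wa + 140w - 143b^2 + 13ba - 140b + 8a - 32.
The cofactor groups again: -150w^2 + 295wb - 15wa + 140w - 143b^2 + 13ba - 140b + 8a - 32 = -10w(15w - 13b - 8) + (11b - a + 4)(15w - 13b - 8); both groups contain (15w - 13b - 8), giving -(10w - 11b + a - 4)(15w - 13b - 8).

-(11b - 13a + 10)(15w - 13b - 8)(10w - 11b + a - 4)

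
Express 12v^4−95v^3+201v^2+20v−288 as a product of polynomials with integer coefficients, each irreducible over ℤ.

Testing divisors of the constant over divisors of the leading coefficient, v = −1 is a root, giving the factor (v+1) and quotient 12v^3−107v^2+308v−288.
Continuing, v = 8/3 is a root, so (3v−8) divides it; the quotient is 4v^2−25v+36.
The remaining quadratic factors as (4v−9)(v−4).

(3v−8)(4v−9)(v+1)(v−4)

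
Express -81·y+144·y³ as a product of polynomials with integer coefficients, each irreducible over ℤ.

9·y·(4·y+3)·(4·y-3)

Pull out the common factor 9·y; 16·y²-9 is a difference of squares.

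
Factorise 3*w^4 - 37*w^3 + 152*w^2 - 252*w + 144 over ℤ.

(3*w - 4)*(w - 2)*(w - 3)*(w - 6)

Testing divisors of the constant over divisors of the leading coefficient, w = 3 is a root, so (w - 3) divides it; the quotient is 3*w^3 - 28*w^2 + 68*w - 48.
Continuing, w = 4/3 is a root, so (3*w - 4) is a factor; dividing leaves w^2 - 8*w + 12.
The remaining quadratic factors as (w - 2)(w - 6).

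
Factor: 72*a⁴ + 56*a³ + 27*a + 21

(9*a + 7)*(8*a³ + 3)

Group as (72*a⁴ + 27*a) + (56*a³ + 21) = 9*a*(8*a³ + 3) + 7*(8*a³ + 3).
Both groups share the factor (8*a³ + 3).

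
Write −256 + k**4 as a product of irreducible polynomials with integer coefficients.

(k)⁴ − (4)⁴ = ((k)² − (4)²)((k)² + (4)²); the first factor splits again, the second (k**2 + 16) is irreducible.

(k + 4)(k − 4)(k**2 + 16)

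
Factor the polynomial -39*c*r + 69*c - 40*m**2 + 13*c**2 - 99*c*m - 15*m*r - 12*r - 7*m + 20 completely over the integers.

Group: c*(13*c + 5*m + 4) + (-8*m - 3*r + 5)*(13*c + 5*m + 4); both groups contain (13*c + 5*m + 4).

(13*c + 5*m + 4)*(c - 8*m - 3*r + 5)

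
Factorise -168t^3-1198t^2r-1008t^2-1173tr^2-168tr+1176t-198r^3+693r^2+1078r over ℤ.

-(12t+11r)(14t+3r-14)(t+6r+7)

Group: 12t(-14t^2-87tr-84t-18r^2+63r+98) + 11r(-14t^2-87tr-84t-18r^2+63r+98); both groups contain (-14t^2-87tr-84t-18r^2+63r+98), so (12t+11r) is a factor with cofactor -14t^2-87tr-84t-18r^2+63r+98.
The cofactor groups again: -14t^2-87tr-84t-18r^2+63r+98 = -14t(t+6r+7) + (-3r+14)(t+6r+7); both groups contain (t+6r+7), giving -(14t+3r-14)(t+6r+7).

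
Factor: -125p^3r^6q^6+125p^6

Factor out 125p^3 first: what remains is p^3-r^6q^6.
Recognize a difference of cubes with the parts p and r^2q^2.

125p^3(p-r^2q^2)(p^2+pr^2q^2+r^4q^4)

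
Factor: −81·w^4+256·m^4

(4·m+3·w)·(4·m−3·w)·(16·m^2+9·w^2)

Difference of squares twice: with A = 4·m and B = 3·w, A⁴ − B⁴ = (A² − B²)(A² + B²), and A² − B² factors again.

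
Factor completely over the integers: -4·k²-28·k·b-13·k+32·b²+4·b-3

Group: -4·k·(k+8·b+3) + (4·b-1)·(k+8·b+3); both groups contain (k+8·b+3).

-(4·k-4·b+1)·(k+8·b+3)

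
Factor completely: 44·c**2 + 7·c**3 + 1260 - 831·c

Testing divisors of the constant over divisors of the leading coefficient, c = 7 is a root, so (c - 7) divides it; the quotient is 7·c**2 + 93·c - 180.
The remaining quadratic factors as (7·c - 12)(c + 15).

(7·c - 12)·(c + 15)·(c - 7)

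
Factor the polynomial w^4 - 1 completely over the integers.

(w + 1)*(w - 1)*(w^2 + 1)

Difference of squares twice: with A = w and B = 1, A⁴ − B⁴ = (A² − B²)(A² + B²), and A² − B² factors again.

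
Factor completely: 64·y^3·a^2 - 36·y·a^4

Factor out 4·y·a^2, leaving 16·y^2 - 9·a^2, which is a difference of two squares.

4·a^2·y·(4·y - 3·a)·(4·y + 3·a)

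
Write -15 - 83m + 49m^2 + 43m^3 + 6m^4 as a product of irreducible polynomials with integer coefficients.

Among the possible rational roots, m = -1/6 is a root, so (6m + 1) divides it; the quotient is m^3 + 7m^2 + 7m - 15.
Next, m = 1 is a root, giving the factor (m - 1) and quotient m^2 + 8m + 15.
The remaining quadratic factors as (m + 5)(m + 3).

(6m + 1)(m + 3)(m + 5)(m - 1)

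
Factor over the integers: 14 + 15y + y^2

Two integers with product 14 and sum 15 are 1 and 14.

(y + 1)(y + 14)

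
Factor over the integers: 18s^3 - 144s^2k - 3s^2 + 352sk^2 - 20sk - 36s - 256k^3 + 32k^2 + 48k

(3s - 4k)(2s - 8k - 3)(3s - 8k + 4)

Group: 3s(6s^2 - 40sk - s + 64k^2 - 8k - 12) - 4k(6s^2 - 40sk - s + 64k^2 - 8k - 12); both groups contain (6s^2 - 40sk - s + 64k^2 - 8k - 12), so (3s - 4k) is a factor with cofactor 6s^2 - 40sk - s + 64k^2 - 8k - 12.
The cofactor groups again: 6s^2 - 40sk - s + 64k^2 - 8k - 12 = 3s(2s - 8k - 3) + (-8k + 4)(2s - 8k - 3); both groups contain (2s - 8k - 3), giving (3s - 8k + 4)(2s - 8k - 3).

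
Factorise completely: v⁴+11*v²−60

Substitute u = v² to get a quadratic in u, then factor.
v²+15 is irreducible over ℤ (always positive, so no real roots).
v²−4 is a difference of squares.

(v+2)*(v−2)*(v²+15)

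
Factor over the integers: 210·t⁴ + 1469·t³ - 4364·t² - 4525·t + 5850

Testing divisors of the constant over divisors of the leading coefficient, t = 13/5 is a root, so (5·t - 13) divides it; the quotient is 42·t³ + 403·t² + 175·t - 450.
Continuing, t = 5/6 is a root, so (6·t - 5) divides it; the quotient is 7·t² + 73·t + 90.
The remaining quadratic factors as (7·t + 10)(t + 9).

(5·t - 13)·(6·t - 5)·(7·t + 10)·(t + 9)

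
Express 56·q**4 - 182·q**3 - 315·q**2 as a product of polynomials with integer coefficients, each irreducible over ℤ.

7·q**2·(2·q - 9)·(4·q + 5)

Pull out the common factor 7·q**2, then factor the remaining trinomial.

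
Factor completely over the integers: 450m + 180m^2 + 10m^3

10m(m + 15)(m + 3)

Pull out the common factor 10m, then factor the remaining trinomial.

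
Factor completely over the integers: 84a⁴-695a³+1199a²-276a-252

(3a+1)(4a-7)(7a-6)(a-6)

By the rational root theorem, a = 6/7 is a root, so (7a-6) is a factor; dividing leaves 12a³-89a²+95a+42.
Then a = 7/4 is a root, so (4a-7) is a factor; dividing leaves 3a²-17a-6.
The remaining quadratic factors as (3a+1)(a-6).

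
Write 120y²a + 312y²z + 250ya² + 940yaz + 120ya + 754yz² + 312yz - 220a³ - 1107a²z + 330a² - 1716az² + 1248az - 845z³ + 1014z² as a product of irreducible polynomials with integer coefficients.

Group: 6y(20ya + 52yz + 55a² + 208az + 169z²) + (-4a - 5z + 6)(20ya + 52yz + 55a² + 208az + 169z²); both groups contain (20ya + 52yz + 55a² + 208az + 169z²), so (6y - 4a - 5z + 6) is a factor with cofactor 20ya + 52yz + 55a² + 208az + 169z².
The cofactor groups again: 20ya + 52yz + 55a² + 208az + 169z² = 4y(5a + 13z) + (11a + 13z)(5a + 13z); both groups contain (5a + 13z), giving (4y + 11a + 13z)(5a + 13z).

(6y - 4a - 5z + 6)(4y + 11a + 13z)(5a + 13z)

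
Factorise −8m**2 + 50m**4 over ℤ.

2m**2(5m + 2)(5m − 2)

Factor out 2m**2, leaving 25m**2 − 4, which is a difference of two squares.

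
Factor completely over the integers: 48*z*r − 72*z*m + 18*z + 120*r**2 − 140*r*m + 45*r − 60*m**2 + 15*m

(8*r − 12*m + 3)*(6*z + 15*r + 5*m)

Group: 6*z*(8*r − 12*m + 3) + (15*r + 5*m)*(8*r − 12*m + 3); both groups contain (8*r − 12*m + 3).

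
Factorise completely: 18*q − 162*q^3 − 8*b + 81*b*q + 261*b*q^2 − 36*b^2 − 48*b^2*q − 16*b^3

Group: 4*b*(−4*b^2 − 15*b*q − 8*b + 54*q^2 + 18*q) + (−3*q + 1)*(−4*b^2 − 15*b*q − 8*b + 54*q^2 + 18*q); both groups contain (−4*b^2 − 15*b*q − 8*b + 54*q^2 + 18*q), so (4*b − 3*q + 1) is a factor with cofactor −4*b^2 − 15*b*q − 8*b + 54*q^2 + 18*q.
The cofactor groups again: −4*b^2 − 15*b*q − 8*b + 54*q^2 + 18*q = −b*(4*b − 9*q) + (−6*q − 2)*(4*b − 9*q); both groups contain (4*b − 9*q), giving −(b + 6*q + 2)*(4*b − 9*q).

−(4*b − 3*q + 1)*(4*b − 9*q)*(b + 6*q + 2)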